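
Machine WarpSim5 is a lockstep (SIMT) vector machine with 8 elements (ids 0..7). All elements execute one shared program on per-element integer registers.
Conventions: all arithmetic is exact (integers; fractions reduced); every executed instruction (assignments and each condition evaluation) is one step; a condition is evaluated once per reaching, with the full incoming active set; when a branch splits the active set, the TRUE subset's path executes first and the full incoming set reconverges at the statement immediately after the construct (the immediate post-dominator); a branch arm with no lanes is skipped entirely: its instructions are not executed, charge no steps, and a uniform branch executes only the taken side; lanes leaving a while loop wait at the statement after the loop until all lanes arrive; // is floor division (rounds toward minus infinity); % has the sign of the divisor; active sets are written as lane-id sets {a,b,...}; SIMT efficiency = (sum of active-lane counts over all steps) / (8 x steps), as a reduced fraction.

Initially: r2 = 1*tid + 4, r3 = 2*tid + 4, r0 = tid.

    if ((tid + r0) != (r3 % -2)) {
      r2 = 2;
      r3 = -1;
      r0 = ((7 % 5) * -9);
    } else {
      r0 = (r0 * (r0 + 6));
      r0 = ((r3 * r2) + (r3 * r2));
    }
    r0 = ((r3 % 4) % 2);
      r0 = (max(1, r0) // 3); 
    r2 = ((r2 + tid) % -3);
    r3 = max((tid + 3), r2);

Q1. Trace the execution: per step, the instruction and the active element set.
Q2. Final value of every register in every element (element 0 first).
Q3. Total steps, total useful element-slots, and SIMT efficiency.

step 0: eval ((tid + r0) != (r3 % -2)) {0,1,2,3,4,5,6,7}
step 1: r2 <- 2                      {1,2,3,4,5,6,7}
step 2: r3 <- -1                     {1,2,3,4,5,6,7}
step 3: r0 <- ((7 % 5) * -9)         {1,2,3,4,5,6,7}
step 4: r0 <- (r0 * (r0 + 6))        {0}
step 5: r0 <- ((r3 * r2) + (r3 * r2)) {0}
step 6: r0 <- ((r3 % 4) % 2)         {0,1,2,3,4,5,6,7}
step 7: r0 <- (max(1, r0) // 3)      {0,1,2,3,4,5,6,7}
step 8: r2 <- ((r2 + tid) % -3)      {0,1,2,3,4,5,6,7}
step 9: r3 <- max((tid + 3), r2)     {0,1,2,3,4,5,6,7}

Answer: 10 steps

r2: -2,0,-2,-1,0,-2,-1,0
r3: 3,4,5,6,7,8,9,10
r0: 0,0,0,0,0,0,0,0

steps = 10; useful = 63; efficiency = 63/80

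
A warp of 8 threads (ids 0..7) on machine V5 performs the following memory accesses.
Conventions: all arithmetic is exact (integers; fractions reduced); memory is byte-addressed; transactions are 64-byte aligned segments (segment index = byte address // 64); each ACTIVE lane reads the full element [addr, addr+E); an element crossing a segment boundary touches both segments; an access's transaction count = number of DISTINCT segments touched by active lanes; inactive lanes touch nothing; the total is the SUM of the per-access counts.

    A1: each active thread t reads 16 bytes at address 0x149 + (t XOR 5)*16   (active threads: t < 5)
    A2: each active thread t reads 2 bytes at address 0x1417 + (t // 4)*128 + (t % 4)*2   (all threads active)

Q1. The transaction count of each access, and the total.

A1: 3 transactions
A2: 2 transactions

Answer: 3,2; total 5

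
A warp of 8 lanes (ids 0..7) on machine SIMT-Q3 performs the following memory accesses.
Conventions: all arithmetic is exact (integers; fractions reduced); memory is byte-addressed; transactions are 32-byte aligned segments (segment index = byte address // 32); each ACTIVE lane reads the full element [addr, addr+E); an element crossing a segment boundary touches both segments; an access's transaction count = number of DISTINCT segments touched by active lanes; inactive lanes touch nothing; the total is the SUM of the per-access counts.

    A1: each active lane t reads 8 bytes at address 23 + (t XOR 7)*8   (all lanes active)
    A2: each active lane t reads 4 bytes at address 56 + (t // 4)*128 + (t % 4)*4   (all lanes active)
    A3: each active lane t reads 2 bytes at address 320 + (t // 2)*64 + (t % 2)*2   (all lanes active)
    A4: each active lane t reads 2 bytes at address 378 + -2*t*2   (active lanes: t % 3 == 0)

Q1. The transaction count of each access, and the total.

A1: 3 transactions
A2: 4 transactions
A3: 4 transactions
A4: 1 transaction

Answer: 3,4,4,1; total 12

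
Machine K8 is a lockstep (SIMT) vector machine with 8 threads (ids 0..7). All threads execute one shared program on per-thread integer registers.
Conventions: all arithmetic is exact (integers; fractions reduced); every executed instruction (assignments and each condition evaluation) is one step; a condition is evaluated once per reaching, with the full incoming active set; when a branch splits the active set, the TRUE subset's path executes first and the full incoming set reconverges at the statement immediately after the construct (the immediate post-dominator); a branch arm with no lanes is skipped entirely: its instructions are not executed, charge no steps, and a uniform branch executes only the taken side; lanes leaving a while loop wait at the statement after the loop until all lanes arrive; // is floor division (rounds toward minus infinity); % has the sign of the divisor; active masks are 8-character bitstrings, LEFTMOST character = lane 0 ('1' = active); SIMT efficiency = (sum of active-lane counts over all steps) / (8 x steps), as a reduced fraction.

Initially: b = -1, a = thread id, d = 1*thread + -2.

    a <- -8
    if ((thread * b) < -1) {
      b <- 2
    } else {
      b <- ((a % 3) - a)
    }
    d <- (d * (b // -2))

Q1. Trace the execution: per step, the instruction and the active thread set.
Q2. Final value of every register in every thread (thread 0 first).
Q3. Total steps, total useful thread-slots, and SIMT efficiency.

step 0: a <- -8                      11111111
step 1: eval ((thread * b) < -1)     11111111
step 2: b <- 2                       00111111
step 3: b <- ((a % 3) - a)           11000000
step 4: d <- (d * (b // -2))         11111111

Answer: 5 steps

b: 9,9,2,2,2,2,2,2
a: -8,-8,-8,-8,-8,-8,-8,-8
d: 10,5,0,-1,-2,-3,-4,-5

steps = 5; useful = 32; efficiency = 32/40 = 4/5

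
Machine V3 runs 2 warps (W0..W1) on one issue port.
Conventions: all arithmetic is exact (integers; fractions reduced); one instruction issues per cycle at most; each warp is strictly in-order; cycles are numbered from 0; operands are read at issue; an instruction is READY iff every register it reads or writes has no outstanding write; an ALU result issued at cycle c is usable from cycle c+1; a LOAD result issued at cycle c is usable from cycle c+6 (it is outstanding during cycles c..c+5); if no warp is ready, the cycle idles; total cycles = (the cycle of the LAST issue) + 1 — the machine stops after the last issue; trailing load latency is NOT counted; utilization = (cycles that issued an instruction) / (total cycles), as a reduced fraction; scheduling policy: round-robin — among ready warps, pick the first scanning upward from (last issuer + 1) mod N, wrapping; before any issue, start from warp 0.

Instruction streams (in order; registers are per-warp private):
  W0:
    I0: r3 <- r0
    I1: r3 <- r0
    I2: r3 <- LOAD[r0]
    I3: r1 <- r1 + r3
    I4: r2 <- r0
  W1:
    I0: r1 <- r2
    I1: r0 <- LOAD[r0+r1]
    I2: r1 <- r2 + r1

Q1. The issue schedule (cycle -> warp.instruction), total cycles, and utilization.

cycle 0: W0.I0
cycle 1: W1.I0
cycle 2: W0.I1
cycle 3: W1.I1
cycle 4: W0.I2
cycle 5: W1.I2
cycle 6: idle
cycle 7: idle
cycle 8: idle
cycle 9: idle
cycle 10: W0.I3
cycle 11: W0.I4

Answer: 12 cycles, utilization 2/3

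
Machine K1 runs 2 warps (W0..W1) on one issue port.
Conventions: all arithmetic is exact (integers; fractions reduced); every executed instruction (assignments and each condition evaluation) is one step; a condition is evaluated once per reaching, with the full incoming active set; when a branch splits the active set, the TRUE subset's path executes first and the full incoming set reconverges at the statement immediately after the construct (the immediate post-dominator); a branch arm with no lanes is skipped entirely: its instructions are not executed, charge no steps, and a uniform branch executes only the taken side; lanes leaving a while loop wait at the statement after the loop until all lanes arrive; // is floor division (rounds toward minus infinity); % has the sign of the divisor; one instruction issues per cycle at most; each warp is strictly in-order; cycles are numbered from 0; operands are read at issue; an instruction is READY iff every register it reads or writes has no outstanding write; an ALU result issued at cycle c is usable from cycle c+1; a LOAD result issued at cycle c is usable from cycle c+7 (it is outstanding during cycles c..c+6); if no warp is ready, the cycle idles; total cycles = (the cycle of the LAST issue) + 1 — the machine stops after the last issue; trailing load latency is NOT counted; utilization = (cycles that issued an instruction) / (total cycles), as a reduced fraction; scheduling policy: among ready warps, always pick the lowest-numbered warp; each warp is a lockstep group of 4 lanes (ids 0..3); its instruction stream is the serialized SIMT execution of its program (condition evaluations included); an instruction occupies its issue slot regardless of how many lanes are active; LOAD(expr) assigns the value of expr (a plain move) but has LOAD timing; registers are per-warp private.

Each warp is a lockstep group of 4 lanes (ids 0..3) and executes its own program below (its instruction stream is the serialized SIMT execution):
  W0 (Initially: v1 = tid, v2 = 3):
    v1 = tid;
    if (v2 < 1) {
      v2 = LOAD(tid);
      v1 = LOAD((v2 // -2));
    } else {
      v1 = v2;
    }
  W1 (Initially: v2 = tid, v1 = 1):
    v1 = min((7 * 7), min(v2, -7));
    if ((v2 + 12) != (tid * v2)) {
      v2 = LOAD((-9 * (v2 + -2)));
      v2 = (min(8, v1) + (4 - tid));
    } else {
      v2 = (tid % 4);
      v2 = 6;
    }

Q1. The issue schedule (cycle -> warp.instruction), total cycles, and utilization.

cycle 0: W0.I0
cycle 1: W0.I1
cycle 2: W0.I2
cycle 3: W1.I0
cycle 4: W1.I1
cycle 5: W1.I2
cycle 6: idle
cycle 7: idle
cycle 8: idle
cycle 9: idle
cycle 10: idle
cycle 11: idle
cycle 12: W1.I3

Answer: 13 cycles, utilization 7/13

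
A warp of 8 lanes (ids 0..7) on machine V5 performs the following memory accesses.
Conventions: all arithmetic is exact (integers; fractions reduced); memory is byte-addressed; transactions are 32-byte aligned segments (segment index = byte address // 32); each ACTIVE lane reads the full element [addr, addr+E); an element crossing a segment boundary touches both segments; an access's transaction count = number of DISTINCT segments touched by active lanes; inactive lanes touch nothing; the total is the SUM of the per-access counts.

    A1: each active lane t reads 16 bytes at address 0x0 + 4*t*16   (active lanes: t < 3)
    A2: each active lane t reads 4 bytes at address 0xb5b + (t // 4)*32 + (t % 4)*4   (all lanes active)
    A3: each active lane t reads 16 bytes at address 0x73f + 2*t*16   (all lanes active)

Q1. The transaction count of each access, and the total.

A1: 3 transactions
A2: 3 transactions
A3: 9 transactions

Answer: 3,3,9; total 15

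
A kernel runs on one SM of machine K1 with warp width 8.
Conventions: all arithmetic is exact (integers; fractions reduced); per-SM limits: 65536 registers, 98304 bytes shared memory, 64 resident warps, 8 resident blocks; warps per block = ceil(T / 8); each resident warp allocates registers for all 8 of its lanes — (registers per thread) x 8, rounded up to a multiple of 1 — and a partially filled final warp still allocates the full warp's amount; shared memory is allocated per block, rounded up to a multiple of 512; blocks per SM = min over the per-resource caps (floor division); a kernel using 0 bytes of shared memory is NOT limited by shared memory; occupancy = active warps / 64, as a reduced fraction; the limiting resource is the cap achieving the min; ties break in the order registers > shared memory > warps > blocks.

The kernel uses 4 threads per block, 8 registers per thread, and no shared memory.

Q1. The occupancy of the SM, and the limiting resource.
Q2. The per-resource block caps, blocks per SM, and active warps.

Answer: occupancy 1/8, limited by blocks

registers: 1024 blocks
shared memory: no limit (kernel uses none)
warps: 64 blocks
blocks: 8 blocks

Answer: 8 blocks, 8 active warps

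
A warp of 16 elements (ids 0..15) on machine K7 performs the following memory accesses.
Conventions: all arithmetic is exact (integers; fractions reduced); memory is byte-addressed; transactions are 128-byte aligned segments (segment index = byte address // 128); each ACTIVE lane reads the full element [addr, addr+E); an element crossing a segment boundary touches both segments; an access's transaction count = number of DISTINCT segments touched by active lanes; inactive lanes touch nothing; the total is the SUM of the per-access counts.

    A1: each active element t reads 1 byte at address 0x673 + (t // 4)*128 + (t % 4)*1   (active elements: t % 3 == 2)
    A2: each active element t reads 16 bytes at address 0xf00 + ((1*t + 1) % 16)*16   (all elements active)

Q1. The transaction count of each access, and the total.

A1: 4 transactions
A2: 2 transactions

Answer: 4,2; total 6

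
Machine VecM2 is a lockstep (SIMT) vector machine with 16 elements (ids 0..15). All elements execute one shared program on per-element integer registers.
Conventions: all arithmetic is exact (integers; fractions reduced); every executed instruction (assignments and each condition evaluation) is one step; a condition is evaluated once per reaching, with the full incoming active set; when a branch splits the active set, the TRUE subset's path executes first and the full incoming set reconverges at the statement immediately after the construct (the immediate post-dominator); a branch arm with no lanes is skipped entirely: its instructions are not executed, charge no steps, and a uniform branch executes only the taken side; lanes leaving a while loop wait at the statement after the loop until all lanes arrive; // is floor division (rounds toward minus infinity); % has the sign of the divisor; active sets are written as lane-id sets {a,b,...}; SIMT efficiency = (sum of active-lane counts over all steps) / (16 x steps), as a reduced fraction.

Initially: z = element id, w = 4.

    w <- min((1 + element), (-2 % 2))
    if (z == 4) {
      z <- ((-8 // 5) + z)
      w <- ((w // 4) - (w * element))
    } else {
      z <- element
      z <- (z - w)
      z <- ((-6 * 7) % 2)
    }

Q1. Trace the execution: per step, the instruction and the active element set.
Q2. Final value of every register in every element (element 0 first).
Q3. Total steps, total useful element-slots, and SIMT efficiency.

step 0: w <- min((1 + element), (-2 % 2)) {0,1,2,3,4,5,6,7,8,9,10,11,12,13,14,15}
step 1: eval (z == 4)                {0,1,2,3,4,5,6,7,8,9,10,11,12,13,14,15}
step 2: z <- ((-8 // 5) + z)         {4}
step 3: w <- ((w // 4) - (w * element)) {4}
step 4: z <- element                 {0,1,2,3,5,6,7,8,9,10,11,12,13,14,15}
step 5: z <- (z - w)                 {0,1,2,3,5,6,7,8,9,10,11,12,13,14,15}
step 6: z <- ((-6 * 7) % 2)          {0,1,2,3,5,6,7,8,9,10,11,12,13,14,15}

Answer: 7 steps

z: 0,0,0,0,2,0,0,0,0,0,0,0,0,0,0,0
w: 0,0,0,0,0,0,0,0,0,0,0,0,0,0,0,0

steps = 7; useful = 79; efficiency = 79/112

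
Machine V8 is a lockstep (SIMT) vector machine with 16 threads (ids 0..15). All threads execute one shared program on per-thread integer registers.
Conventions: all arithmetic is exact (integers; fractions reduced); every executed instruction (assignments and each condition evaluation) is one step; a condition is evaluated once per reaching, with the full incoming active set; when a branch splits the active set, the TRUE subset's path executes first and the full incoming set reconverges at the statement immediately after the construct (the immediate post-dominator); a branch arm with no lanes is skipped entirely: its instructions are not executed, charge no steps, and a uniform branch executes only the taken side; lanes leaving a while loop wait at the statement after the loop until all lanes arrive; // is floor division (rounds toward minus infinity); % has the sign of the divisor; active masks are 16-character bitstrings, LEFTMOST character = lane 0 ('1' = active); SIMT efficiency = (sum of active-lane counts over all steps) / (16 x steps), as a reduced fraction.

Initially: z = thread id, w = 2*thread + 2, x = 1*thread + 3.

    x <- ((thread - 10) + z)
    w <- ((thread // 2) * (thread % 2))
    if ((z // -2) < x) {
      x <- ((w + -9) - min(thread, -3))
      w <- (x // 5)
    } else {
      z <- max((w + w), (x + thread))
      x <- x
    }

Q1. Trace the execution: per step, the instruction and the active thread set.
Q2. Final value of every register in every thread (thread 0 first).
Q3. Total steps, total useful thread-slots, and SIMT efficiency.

step 0: x <- ((thread - 10) + z)     1111111111111111
step 1: w <- ((thread // 2) * (thread % 2)) 1111111111111111
step 2: eval ((z // -2) < x)         1111111111111111
step 3: x <- ((w + -9) - min(thread, -3)) 0000011111111111
step 4: w <- (x // 5)                0000011111111111
step 5: z <- max((w + w), (x + thread)) 1111100000000000
step 6: x <- x                       1111100000000000

Answer: 7 steps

z: 0,0,0,2,2,5,6,7,8,9,10,11,12,13,14,15
w: 0,0,0,1,0,-1,-2,-1,-2,-1,-2,-1,-2,0,-2,0
x: -10,-8,-6,-4,-2,-4,-6,-3,-6,-2,-6,-1,-6,0,-6,1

steps = 7; useful = 80; efficiency = 80/112 = 5/7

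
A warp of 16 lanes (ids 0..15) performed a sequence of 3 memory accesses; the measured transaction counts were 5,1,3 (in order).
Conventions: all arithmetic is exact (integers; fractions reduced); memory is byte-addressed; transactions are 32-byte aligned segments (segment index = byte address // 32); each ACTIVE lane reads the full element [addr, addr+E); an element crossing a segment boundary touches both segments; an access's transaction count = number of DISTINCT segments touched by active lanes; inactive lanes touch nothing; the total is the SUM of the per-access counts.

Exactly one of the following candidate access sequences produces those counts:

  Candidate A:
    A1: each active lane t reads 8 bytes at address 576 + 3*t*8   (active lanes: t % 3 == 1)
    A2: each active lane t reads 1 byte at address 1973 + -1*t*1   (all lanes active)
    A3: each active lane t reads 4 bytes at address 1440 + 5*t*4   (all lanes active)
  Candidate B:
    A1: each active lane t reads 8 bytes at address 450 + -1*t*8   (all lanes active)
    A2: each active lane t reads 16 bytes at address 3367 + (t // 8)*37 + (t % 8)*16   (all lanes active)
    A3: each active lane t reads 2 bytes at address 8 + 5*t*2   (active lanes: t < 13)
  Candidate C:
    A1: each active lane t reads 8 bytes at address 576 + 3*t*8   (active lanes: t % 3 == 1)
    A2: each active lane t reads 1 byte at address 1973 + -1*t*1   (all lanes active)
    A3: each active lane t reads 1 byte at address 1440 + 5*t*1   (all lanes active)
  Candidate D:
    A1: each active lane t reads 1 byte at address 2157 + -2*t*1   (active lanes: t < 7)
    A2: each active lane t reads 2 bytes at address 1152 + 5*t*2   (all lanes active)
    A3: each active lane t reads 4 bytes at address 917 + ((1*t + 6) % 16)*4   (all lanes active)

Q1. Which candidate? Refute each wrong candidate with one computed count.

A: A3 gives 10 transactions, not 3
B: A2 gives 6 transactions, not 1
D: A1 gives 1 transaction, not 5
C: all counts match (5,1,3)

Answer: C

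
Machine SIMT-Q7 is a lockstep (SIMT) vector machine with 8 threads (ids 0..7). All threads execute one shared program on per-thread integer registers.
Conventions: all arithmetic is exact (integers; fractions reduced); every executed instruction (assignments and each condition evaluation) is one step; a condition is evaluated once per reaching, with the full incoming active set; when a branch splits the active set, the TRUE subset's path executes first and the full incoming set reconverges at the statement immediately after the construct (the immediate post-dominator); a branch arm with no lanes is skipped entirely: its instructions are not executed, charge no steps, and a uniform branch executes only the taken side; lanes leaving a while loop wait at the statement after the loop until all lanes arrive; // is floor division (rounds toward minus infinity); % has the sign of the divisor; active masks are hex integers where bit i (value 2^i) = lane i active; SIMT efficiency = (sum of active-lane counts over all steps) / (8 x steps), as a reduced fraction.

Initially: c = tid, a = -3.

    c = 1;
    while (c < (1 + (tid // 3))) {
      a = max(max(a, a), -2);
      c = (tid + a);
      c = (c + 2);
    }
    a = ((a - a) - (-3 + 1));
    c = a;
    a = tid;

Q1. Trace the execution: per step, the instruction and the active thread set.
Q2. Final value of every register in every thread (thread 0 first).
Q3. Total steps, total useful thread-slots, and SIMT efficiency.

step 0: c <- 1                       0xff
step 1: eval (c < (1 + (tid // 3)))  0xff
step 2: a <- max(max(a, a), -2)      0xf8
step 3: c <- (tid + a)               0xf8
step 4: c <- (c + 2)                 0xf8
step 5: eval (c < (1 + (tid // 3)))  0xf8
step 6: a <- ((a - a) - (-3 + 1))    0xff
step 7: c <- a                       0xff
step 8: a <- tid                     0xff

Answer: 9 steps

c: 2,2,2,2,2,2,2,2
a: 0,1,2,3,4,5,6,7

steps = 9; useful = 60; efficiency = 60/72 = 5/6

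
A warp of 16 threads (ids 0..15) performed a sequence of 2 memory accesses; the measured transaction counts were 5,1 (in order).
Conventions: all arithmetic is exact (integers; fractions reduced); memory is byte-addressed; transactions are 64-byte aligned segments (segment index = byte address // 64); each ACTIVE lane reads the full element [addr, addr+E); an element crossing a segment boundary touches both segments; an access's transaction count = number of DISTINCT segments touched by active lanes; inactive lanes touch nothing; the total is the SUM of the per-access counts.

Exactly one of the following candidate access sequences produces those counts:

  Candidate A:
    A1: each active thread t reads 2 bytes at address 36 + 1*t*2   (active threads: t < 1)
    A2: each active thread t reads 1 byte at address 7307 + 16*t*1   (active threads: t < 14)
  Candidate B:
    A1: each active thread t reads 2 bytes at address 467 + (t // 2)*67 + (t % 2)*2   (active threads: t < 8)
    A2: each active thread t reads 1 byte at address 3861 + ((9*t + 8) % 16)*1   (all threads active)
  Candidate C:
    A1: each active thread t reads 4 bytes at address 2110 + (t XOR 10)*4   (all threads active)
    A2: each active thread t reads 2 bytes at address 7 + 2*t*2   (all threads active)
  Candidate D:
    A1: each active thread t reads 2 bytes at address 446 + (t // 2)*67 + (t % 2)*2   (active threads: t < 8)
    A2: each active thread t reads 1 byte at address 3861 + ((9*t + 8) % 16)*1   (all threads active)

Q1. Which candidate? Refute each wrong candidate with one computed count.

A: A1 gives 1 transaction, not 5
B: A1 gives 4 transactions, not 5
C: A1 gives 2 transactions, not 5
D: all counts match (5,1)

Answer: D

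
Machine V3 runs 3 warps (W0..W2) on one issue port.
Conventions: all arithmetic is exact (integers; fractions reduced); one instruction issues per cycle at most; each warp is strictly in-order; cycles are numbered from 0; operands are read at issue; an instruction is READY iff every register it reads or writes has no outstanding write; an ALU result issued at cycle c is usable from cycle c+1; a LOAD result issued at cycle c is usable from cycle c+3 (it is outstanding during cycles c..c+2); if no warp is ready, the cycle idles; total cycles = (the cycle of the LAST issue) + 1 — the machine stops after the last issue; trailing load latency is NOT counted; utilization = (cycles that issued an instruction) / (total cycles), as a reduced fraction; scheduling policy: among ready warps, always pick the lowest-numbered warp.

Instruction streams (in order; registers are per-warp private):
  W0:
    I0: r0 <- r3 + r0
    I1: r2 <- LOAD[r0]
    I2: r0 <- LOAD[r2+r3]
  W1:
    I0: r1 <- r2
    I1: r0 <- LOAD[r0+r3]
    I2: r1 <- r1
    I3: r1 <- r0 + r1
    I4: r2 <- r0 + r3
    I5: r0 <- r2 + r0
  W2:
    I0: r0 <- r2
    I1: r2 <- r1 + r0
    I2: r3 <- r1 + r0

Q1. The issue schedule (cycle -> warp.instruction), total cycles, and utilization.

cycle 0: W0.I0
cycle 1: W0.I1
cycle 2: W1.I0
cycle 3: W1.I1
cycle 4: W0.I2
cycle 5: W1.I2
cycle 6: W1.I3
cycle 7: W1.I4
cycle 8: W1.I5
cycle 9: W2.I0
cycle 10: W2.I1
cycle 11: W2.I2

Answer: 12 cycles, utilization 1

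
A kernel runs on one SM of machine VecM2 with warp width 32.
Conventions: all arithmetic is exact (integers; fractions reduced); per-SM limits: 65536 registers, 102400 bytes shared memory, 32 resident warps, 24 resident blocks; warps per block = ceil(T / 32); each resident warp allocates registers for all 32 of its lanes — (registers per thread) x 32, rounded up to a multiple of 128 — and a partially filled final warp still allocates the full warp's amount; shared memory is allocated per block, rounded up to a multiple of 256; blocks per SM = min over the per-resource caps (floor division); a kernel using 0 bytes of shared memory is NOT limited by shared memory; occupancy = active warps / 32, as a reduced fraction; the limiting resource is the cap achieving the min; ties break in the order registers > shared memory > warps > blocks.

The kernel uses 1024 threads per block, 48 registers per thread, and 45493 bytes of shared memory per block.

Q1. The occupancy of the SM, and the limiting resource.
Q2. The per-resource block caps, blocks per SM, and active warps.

Answer: occupancy 1, limited by registers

registers: 1 block
shared memory: 2 blocks
warps: 1 block
blocks: 24 blocks

Answer: 1 block, 32 active warps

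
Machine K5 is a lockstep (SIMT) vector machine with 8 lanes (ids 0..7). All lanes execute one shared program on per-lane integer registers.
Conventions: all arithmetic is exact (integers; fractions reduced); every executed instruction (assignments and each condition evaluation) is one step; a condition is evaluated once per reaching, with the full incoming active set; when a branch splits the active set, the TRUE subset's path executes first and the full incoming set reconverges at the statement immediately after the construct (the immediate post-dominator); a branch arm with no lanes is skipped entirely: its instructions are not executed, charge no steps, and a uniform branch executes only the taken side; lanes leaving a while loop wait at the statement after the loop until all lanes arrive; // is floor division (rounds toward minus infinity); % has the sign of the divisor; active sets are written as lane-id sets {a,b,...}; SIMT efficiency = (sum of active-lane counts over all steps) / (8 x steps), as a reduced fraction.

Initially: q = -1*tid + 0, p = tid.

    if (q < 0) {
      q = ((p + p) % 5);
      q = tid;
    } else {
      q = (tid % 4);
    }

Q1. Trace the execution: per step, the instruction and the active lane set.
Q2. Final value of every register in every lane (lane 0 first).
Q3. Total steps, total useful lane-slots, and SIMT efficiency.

step 0: eval (q < 0)                 {0,1,2,3,4,5,6,7}
step 1: q <- ((p + p) % 5)           {1,2,3,4,5,6,7}
step 2: q <- tid                     {1,2,3,4,5,6,7}
step 3: q <- (tid % 4)               {0}

Answer: 4 steps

q: 0,1,2,3,4,5,6,7
p: 0,1,2,3,4,5,6,7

steps = 4; useful = 23; efficiency = 23/32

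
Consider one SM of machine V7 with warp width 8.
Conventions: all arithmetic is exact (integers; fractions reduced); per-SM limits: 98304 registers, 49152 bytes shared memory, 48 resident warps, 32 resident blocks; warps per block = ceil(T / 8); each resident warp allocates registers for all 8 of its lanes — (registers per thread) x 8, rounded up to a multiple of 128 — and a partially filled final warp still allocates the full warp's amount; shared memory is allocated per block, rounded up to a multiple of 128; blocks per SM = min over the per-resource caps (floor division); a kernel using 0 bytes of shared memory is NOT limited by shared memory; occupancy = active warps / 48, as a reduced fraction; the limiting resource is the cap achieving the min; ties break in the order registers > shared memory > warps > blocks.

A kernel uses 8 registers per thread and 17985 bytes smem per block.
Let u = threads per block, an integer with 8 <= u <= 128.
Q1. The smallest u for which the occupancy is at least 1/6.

Answer: u = 25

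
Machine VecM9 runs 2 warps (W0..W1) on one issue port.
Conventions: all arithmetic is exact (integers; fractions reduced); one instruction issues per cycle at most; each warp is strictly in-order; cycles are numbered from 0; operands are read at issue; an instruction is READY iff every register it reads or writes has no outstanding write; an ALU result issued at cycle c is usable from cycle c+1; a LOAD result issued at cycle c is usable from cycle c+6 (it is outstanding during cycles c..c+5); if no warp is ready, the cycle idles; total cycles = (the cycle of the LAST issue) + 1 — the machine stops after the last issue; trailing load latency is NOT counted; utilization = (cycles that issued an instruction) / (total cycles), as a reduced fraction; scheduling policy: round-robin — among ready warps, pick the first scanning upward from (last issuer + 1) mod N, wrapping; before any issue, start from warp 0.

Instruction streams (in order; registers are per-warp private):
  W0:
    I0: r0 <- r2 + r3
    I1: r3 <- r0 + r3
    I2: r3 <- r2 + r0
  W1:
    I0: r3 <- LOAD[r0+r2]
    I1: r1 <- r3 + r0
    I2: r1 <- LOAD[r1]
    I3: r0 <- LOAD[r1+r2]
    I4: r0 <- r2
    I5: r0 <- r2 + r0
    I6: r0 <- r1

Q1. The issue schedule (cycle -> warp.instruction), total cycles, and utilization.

cycle 0: W0.I0
cycle 1: W1.I0
cycle 2: W0.I1
cycle 3: W0.I2
cycle 4: idle
cycle 5: idle
cycle 6: idle
cycle 7: W1.I1
cycle 8: W1.I2
cycle 9: idle
cycle 10: idle
cycle 11: idle
cycle 12: idle
cycle 13: idle
cycle 14: W1.I3
cycle 15: idle
cycle 16: idle
cycle 17: idle
cycle 18: idle
cycle 19: idle
cycle 20: W1.I4
cycle 21: W1.I5
cycle 22: W1.I6

Answer: 23 cycles, utilization 10/23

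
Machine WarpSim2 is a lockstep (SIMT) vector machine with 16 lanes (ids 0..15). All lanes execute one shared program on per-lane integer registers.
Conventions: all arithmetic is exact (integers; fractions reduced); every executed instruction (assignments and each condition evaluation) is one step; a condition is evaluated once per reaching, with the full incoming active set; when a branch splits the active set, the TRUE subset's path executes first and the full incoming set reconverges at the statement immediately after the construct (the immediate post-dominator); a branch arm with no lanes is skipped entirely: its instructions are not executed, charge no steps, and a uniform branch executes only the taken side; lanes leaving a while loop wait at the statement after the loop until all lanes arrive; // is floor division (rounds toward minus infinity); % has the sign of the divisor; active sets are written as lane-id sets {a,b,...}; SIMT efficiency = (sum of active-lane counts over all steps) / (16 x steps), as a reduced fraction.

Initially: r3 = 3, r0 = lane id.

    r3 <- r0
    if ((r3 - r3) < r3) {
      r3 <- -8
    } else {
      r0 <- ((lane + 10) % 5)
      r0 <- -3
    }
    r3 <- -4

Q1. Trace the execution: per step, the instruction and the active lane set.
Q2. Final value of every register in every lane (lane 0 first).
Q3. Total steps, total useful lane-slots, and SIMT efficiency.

step 0: r3 <- r0                     {0,1,2,3,4,5,6,7,8,9,10,11,12,13,14,15}
step 1: eval ((r3 - r3) < r3)        {0,1,2,3,4,5,6,7,8,9,10,11,12,13,14,15}
step 2: r3 <- -8                     {1,2,3,4,5,6,7,8,9,10,11,12,13,14,15}
step 3: r0 <- ((lane + 10) % 5)      {0}
step 4: r0 <- -3                     {0}
step 5: r3 <- -4                     {0,1,2,3,4,5,6,7,8,9,10,11,12,13,14,15}

Answer: 6 steps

r3: -4,-4,-4,-4,-4,-4,-4,-4,-4,-4,-4,-4,-4,-4,-4,-4
r0: -3,1,2,3,4,5,6,7,8,9,10,11,12,13,14,15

steps = 6; useful = 65; efficiency = 65/96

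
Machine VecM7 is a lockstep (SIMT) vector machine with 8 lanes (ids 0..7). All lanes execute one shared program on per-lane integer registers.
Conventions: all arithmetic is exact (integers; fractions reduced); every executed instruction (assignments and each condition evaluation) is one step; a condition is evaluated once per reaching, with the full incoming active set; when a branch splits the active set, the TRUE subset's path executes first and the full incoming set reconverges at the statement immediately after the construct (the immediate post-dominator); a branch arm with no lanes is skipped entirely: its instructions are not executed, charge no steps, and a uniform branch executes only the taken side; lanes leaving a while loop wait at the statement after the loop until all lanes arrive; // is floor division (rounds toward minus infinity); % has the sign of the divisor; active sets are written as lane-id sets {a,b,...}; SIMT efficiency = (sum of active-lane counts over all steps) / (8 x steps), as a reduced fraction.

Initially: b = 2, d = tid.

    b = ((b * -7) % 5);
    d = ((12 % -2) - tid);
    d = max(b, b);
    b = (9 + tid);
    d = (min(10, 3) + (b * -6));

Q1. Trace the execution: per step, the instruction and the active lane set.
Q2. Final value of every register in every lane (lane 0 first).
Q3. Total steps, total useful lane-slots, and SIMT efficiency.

step 0: b <- ((b * -7) % 5)          {0,1,2,3,4,5,6,7}
step 1: d <- ((12 % -2) - tid)       {0,1,2,3,4,5,6,7}
step 2: d <- max(b, b)               {0,1,2,3,4,5,6,7}
step 3: b <- (9 + tid)               {0,1,2,3,4,5,6,7}
step 4: d <- (min(10, 3) + (b * -6)) {0,1,2,3,4,5,6,7}

Answer: 5 steps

b: 9,10,11,12,13,14,15,16
d: -51,-57,-63,-69,-75,-81,-87,-93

steps = 5; useful = 40; efficiency = 40/40 = 1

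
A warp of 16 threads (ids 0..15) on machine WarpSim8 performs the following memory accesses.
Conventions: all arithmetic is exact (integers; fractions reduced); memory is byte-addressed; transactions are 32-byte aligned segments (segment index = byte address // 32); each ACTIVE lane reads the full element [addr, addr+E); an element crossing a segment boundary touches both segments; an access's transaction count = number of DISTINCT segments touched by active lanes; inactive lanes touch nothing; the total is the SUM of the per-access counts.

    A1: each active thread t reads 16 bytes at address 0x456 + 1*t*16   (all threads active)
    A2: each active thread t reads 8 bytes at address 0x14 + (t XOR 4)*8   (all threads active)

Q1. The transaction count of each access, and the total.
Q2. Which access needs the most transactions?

A1: 9 transactions
A2: 5 transactions

Answer: 9,5; total 14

Answer: A1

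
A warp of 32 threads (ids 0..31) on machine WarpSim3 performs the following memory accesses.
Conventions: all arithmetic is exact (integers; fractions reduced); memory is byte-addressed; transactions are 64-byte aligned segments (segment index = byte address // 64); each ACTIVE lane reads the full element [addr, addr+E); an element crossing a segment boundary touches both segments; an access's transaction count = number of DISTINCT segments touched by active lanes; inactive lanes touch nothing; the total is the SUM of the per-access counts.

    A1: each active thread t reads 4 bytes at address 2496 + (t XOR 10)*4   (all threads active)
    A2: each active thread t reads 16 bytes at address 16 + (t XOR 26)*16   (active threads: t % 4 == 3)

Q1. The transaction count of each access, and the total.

A1: 2 transactions
A2: 8 transactions

Answer: 2,8; total 10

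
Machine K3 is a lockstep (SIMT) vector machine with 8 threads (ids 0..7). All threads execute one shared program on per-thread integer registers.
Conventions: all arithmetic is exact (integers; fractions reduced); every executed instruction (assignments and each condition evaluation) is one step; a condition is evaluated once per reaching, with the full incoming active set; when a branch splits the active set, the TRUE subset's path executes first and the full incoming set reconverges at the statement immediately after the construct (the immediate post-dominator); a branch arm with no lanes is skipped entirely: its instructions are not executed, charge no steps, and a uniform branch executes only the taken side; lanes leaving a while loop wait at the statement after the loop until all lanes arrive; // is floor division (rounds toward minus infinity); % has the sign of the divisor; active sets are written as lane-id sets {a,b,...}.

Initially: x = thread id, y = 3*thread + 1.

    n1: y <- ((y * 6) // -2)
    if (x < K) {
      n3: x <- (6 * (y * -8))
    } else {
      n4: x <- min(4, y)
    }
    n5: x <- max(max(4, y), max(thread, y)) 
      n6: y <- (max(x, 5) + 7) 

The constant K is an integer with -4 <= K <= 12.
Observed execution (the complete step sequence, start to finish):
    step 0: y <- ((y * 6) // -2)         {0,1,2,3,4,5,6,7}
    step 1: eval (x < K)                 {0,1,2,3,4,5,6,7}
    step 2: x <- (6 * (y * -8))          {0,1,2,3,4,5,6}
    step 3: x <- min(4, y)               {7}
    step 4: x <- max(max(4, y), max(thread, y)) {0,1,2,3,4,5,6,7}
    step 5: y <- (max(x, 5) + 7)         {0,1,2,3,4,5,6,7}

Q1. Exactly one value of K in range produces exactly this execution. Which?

Answer: K = 7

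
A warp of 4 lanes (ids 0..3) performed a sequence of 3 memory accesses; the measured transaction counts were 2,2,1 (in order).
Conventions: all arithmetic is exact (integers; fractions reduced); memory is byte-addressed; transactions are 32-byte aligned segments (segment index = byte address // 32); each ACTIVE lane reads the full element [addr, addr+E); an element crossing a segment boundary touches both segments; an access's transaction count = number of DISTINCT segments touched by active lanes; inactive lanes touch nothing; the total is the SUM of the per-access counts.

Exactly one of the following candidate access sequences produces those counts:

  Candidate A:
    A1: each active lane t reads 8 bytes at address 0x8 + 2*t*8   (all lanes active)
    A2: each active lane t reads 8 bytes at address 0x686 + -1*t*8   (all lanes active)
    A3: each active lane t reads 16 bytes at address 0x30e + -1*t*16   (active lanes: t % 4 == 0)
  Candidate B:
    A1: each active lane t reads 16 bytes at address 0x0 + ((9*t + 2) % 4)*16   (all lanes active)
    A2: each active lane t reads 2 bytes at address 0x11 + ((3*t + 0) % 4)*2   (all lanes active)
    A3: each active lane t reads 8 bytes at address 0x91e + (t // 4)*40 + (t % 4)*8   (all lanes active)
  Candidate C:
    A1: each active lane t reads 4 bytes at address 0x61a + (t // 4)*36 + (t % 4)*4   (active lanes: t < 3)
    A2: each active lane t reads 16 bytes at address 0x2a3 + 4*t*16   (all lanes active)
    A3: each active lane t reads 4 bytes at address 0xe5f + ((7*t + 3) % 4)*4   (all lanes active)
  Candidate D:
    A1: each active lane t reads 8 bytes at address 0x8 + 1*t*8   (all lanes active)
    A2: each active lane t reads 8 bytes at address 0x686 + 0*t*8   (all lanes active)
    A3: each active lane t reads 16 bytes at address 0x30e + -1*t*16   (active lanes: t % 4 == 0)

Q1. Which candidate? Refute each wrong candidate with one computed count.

B: A2 gives 1 transaction, not 2
C: A2 gives 4 transactions, not 2
D: A2 gives 1 transaction, not 2
A: all counts match (2,2,1)

Answer: A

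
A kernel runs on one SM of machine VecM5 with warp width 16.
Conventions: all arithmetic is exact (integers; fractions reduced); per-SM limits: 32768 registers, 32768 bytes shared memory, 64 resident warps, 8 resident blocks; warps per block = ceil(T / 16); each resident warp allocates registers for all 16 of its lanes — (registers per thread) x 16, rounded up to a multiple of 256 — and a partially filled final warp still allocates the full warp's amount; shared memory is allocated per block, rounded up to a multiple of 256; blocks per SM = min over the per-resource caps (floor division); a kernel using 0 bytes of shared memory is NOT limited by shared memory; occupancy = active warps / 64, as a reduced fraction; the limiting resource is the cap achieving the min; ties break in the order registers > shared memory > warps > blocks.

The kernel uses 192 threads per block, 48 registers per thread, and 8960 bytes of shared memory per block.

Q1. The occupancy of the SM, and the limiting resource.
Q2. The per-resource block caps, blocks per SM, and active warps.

Answer: occupancy 9/16, limited by registers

registers: 3 blocks
shared memory: 3 blocks
warps: 5 blocks
blocks: 8 blocks

Answer: 3 blocks, 36 active warps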